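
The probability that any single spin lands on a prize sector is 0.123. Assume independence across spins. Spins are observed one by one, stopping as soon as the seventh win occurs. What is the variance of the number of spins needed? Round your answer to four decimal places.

405.7770

Y = total spins until the seventh success; negative binomial with r=7, p=0.123.
Var(Y) = r(1−p)/p² = 7·0.877 / 0.123² = 405.776985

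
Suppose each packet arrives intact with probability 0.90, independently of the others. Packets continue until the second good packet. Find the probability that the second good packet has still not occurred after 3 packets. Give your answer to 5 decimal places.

Needing more than 3 packets ⇔ fewer than 2 successes in the first 3. With X ~ Binomial(3, 0.90), P(Y > 3) = P(X ≤ 1).
  k=0: C(3,0)·0.90^0·0.10^3 = 0.0010000
  k=1: C(3,1)·0.90^1·0.10^2 = 0.0270000
P(X ≤ 1) = 0.0280000

0.02800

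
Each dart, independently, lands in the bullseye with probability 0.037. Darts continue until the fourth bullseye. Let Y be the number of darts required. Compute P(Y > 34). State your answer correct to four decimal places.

Needing more than 34 darts ⇔ fewer than 4 successes in the first 34. With X ~ Binomial(34, 0.037), P(Y > 34) = P(X ≤ 3).
  k=0: C(34,0)·0.037^0·0.963^34 = 0.277520
  k=1: C(34,1)·0.037^1·0.963^33 = 0.362533
  k=2: C(34,2)·0.037^2·0.963^32 = 0.229830
  k=3: C(34,3)·0.037^3·0.963^31 = 0.094191
P(X ≤ 3) = 0.964075

0.9641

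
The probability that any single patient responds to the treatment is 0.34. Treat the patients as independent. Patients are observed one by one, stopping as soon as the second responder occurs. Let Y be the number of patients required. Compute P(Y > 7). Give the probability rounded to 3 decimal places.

0.251

Needing more than 7 patients ⇔ fewer than 2 successes in the first 7. With X ~ Binomial(7, 0.34), P(Y > 7) = P(X ≤ 1).
  k=0: C(7,0)·0.34^0·0.66^7 = 0.05455
  k=1: C(7,1)·0.34^1·0.66^6 = 0.19672
P(X ≤ 1) = 0.25127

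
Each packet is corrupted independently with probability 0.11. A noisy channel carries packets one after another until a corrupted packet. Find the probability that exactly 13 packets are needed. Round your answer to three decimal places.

0.027

Geometric (trials to first success), p = 0.11.
P(Y = 13) = (1−p)^12 · p = 0.24699 · 0.11 = 0.02717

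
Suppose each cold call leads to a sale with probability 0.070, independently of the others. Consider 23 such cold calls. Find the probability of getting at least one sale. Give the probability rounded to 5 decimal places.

0.81159

P(at least one) = 1 − P(none) = 1 − (1 − 0.07)^23
= 1 − 0.1884117 = 0.8115883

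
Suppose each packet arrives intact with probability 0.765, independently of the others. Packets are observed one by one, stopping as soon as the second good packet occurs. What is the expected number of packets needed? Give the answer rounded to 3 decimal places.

2.614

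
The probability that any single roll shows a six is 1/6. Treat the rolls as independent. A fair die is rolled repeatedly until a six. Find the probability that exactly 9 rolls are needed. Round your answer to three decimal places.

0.039

Geometric (trials to first success), p = 0.166667.
P(Y = 9) = (1−p)^8 · p = 0.23257 · 0.166667 = 0.03876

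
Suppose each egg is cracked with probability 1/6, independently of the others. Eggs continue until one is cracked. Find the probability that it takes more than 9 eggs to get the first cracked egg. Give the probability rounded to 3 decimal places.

Y = number of eggs to the first success; geometric, p = 0.166667.
P(Y > 9) = P(first 9 all fail) = (1−p)^9 = 0.19381

0.194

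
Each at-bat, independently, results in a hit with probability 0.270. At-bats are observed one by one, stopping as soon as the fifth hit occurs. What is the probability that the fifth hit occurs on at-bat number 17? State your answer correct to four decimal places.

Y = trial on which the fifth success occurs; negative binomial, r=5, p=0.27.
P(Y=17) = C(16,4) · p^5 · (1−p)^12
= 1820 · 0.0014349 · 0.022902 = 0.059809

0.0598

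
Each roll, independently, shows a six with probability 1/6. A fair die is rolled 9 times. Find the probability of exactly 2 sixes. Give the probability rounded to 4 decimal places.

0.2791

X ~ Binomial(n=9, p=0.166667).
P(X=2) = C(9,2) · p^2 · (1−p)^7
= 36 · 0.027778 · 0.27908 = 0.279082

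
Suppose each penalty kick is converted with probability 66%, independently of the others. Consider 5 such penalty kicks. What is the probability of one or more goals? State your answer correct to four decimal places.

0.9955

P(at least one) = 1 − P(none) = 1 − (1 − 0.66)^5
= 1 − 0.004544 = 0.995456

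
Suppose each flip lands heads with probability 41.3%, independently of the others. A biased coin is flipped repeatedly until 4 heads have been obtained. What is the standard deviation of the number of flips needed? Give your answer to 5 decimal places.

3.71021

Y = total flips until the fourth success; negative binomial with r=4, p=0.413.
SD(Y) = √[r(1−p)/p²] = √(13.7656901) = 3.7102143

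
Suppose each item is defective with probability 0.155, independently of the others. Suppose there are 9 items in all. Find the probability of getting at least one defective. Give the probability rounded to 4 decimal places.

P(at least one) = 1 − P(none) = 1 − (1 − 0.155)^9
= 1 − 0.219639 = 0.780361

0.7804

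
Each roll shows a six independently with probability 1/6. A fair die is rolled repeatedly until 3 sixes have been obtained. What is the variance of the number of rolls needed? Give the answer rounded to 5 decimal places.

90.00000

Y = total rolls until the third success; negative binomial with r=3, p=0.166667.
Var(Y) = r(1−p)/p² = 3·0.833333 / 0.166667² = 90.0000000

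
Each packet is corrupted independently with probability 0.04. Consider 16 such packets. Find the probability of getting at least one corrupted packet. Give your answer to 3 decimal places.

P(at least one) = 1 − P(none) = 1 − (1 − 0.04)^16
= 1 − 0.52040 = 0.47960

0.480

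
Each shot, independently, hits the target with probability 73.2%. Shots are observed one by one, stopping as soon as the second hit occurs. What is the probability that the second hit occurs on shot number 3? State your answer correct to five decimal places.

0.28720

Y = trial on which the second success occurs; negative binomial, r=2, p=0.732.
P(Y=3) = C(2,1) · p^2 · (1−p)^1
= 2 · 0.53582 · 0.268 = 0.2872017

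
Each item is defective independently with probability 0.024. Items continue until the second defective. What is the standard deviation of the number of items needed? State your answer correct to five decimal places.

58.21416

Y = total items until the second success; negative binomial with r=2, p=0.024.
SD(Y) = √[r(1−p)/p²] = √(3388.8888889) = 58.2141640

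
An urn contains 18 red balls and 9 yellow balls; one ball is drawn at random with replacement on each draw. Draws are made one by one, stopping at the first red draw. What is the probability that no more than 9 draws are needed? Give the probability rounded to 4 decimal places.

Y = number of draws to the first success; geometric, p = 0.666667.
P(Y ≤ 9) = 1 − (1−p)^9 = 1 − 0.000051 = 0.999949

0.9999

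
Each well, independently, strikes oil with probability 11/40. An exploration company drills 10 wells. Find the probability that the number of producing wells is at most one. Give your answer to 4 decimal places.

0.1923

X ~ Binomial(10, 0.275); P(X ≤ 1) = Σ C(10,k) p^k (1−p)^(10−k) over k:
  k=0: C(10,0)·0.275^0·0.725^10 = 0.040122
  k=1: C(10,1)·0.275^1·0.725^9 = 0.152186
Total = 0.192308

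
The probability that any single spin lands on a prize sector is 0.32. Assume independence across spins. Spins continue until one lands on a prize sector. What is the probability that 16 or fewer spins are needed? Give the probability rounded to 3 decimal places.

Y = number of spins to the first success; geometric, p = 0.32.
P(Y ≤ 16) = 1 − (1−p)^16 = 1 − 0.00209 = 0.99791

0.998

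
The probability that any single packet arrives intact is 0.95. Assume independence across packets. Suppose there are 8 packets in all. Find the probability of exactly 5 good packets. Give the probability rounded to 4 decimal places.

0.0054

X ~ Binomial(n=8, p=0.95).
P(X=5) = C(8,5) · p^5 · (1−p)^3
= 56 · 0.77378 · 0.000125 = 0.005416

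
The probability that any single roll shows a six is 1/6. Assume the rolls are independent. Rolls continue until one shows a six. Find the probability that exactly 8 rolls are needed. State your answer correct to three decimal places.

0.047

Geometric (trials to first success), p = 0.166667.
P(Y = 8) = (1−p)^7 · p = 0.27908 · 0.166667 = 0.04651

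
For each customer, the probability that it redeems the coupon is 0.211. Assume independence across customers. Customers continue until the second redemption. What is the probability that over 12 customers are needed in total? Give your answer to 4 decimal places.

Needing more than 12 customers ⇔ fewer than 2 successes in the first 12. With X ~ Binomial(12, 0.211), P(Y > 12) = P(X ≤ 1).
  k=0: C(12,0)·0.211^0·0.789^12 = 0.058200
  k=1: C(12,1)·0.211^1·0.789^11 = 0.186772
P(X ≤ 1) = 0.244972

0.2450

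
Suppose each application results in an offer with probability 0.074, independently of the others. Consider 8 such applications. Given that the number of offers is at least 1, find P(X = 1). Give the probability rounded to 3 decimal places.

0.752

X ~ Binomial(8, 0.074). Want P(X=1 | X≥1) = P(X=1) / P(X≥1).
P(X=1) = C(8,1)·0.074^1·0.926^7 = 0.34562
P(X≥1) = 1 − 0.54061 = 0.45939
Ratio = 0.34562 / 0.45939 = 0.75235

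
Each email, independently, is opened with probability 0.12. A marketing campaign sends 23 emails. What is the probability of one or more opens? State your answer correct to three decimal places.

0.947

P(at least one) = 1 − P(none) = 1 − (1 − 0.12)^23
= 1 − 0.05286 = 0.94714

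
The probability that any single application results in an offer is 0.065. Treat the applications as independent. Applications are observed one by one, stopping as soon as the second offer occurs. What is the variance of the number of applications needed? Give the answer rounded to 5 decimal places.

442.60355

Y = total applications until the second success; negative binomial with r=2, p=0.065.
Var(Y) = r(1−p)/p² = 2·0.935 / 0.065² = 442.6035503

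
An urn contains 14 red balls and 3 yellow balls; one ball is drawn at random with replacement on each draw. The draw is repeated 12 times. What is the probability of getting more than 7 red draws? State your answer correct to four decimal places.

X ~ Binomial(12, 0.823529); P(X ≥ 8) = Σ C(12,k) p^k (1−p)^(12−k) over k:
  k=8: C(12,8)·0.823529^8·0.176471^4 = 0.101561
  k=9: C(12,9)·0.823529^9·0.176471^3 = 0.210645
  k=10: C(12,10)·0.823529^10·0.176471^2 = 0.294903
  k=11: C(12,11)·0.823529^11·0.176471^1 = 0.250221
  k=12: C(12,12)·0.823529^12·0.176471^0 = 0.097308
Total = 0.954639

0.9546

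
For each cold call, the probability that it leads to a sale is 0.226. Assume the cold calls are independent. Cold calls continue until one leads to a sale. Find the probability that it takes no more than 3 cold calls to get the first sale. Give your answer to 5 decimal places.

Y = number of cold calls to the first success; geometric, p = 0.226.
P(Y ≤ 3) = 1 − (1−p)^3 = 1 − 0.4636848 = 0.5363152

0.53632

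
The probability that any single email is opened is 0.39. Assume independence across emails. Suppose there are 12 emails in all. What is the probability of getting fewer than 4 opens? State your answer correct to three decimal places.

0.247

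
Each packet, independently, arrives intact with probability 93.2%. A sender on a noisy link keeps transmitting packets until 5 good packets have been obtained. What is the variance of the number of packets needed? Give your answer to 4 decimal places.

Y = total packets until the fifth success; negative binomial with r=5, p=0.932.
Var(Y) = r(1−p)/p² = 5·0.068 / 0.932² = 0.391424

0.3914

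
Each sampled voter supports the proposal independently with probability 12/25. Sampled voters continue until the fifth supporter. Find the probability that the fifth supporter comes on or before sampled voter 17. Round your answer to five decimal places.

Finishing within 17 sampled voters ⇔ at least 5 successes in the first 17. With X ~ Binomial(17, 0.48), P(Y ≤ 17) = 1 − P(X ≤ 4).
  k=0: C(17,0)·0.48^0·0.52^17 = 0.0000149
  k=1: C(17,1)·0.48^1·0.52^16 = 0.0002332
  k=2: C(17,2)·0.48^2·0.52^15 = 0.0017222
  k=3: C(17,3)·0.48^3·0.52^14 = 0.0079484
  k=4: C(17,4)·0.48^4·0.52^13 = 0.0256794
1 − 0.0355980 = 0.9644020

0.96440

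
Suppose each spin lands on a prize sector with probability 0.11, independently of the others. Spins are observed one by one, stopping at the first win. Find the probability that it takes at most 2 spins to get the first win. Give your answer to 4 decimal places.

0.2079

Y = number of spins to the first success; geometric, p = 0.11.
P(Y ≤ 2) = 1 − (1−p)^2 = 1 − 0.792100 = 0.207900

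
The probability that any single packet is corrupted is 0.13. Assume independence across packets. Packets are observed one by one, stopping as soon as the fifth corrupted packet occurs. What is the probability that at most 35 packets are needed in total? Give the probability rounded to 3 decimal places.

0.485

Finishing within 35 packets ⇔ at least 5 successes in the first 35. With X ~ Binomial(35, 0.13), P(Y ≤ 35) = 1 − P(X ≤ 4).
  k=0: C(35,0)·0.13^0·0.87^35 = 0.00764
  k=1: C(35,1)·0.13^1·0.87^34 = 0.03996
  k=2: C(35,2)·0.13^2·0.87^33 = 0.10152
  k=3: C(35,3)·0.13^3·0.87^32 = 0.16686
  k=4: C(35,4)·0.13^4·0.87^31 = 0.19947
1 − 0.51545 = 0.48455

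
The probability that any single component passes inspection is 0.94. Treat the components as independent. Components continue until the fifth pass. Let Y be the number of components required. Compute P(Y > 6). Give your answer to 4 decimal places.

Needing more than 6 components ⇔ fewer than 5 successes in the first 6. With X ~ Binomial(6, 0.94), P(Y > 6) = P(X ≤ 4).
  k=0: C(6,0)·0.94^0·0.06^6 = 0.000000
  k=1: C(6,1)·0.94^1·0.06^5 = 0.000004
  k=2: C(6,2)·0.94^2·0.06^4 = 0.000172
  k=3: C(6,3)·0.94^3·0.06^3 = 0.003588
  k=4: C(6,4)·0.94^4·0.06^2 = 0.042160
P(X ≤ 4) = 0.045925

0.0459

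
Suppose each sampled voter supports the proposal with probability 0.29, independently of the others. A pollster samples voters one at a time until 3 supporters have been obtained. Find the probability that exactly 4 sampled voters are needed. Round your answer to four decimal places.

Y = trial on which the third success occurs; negative binomial, r=3, p=0.29.
P(Y=4) = C(3,2) · p^3 · (1−p)^1
= 3 · 0.024389 · 0.71 = 0.051949

0.0519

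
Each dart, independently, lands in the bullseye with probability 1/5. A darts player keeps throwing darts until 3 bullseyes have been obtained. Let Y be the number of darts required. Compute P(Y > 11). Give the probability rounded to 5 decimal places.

Needing more than 11 darts ⇔ fewer than 3 successes in the first 11. With X ~ Binomial(11, 0.20), P(Y > 11) = P(X ≤ 2).
  k=0: C(11,0)·0.20^0·0.80^11 = 0.0858993
  k=1: C(11,1)·0.20^1·0.80^10 = 0.2362232
  k=2: C(11,2)·0.20^2·0.80^9 = 0.2952790
P(X ≤ 2) = 0.6174015

0.61740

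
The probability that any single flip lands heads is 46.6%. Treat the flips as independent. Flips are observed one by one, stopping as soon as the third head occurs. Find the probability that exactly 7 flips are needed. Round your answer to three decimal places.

Y = trial on which the third success occurs; negative binomial, r=3, p=0.466.
P(Y=7) = C(6,2) · p^3 · (1−p)^4
= 15 · 0.10119 · 0.081314 = 0.12343

0.123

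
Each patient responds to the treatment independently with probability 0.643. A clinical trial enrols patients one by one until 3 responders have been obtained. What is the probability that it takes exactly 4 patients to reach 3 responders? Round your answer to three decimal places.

0.285

Y = trial on which the third success occurs; negative binomial, r=3, p=0.643.
P(Y=4) = C(3,2) · p^3 · (1−p)^1
= 3 · 0.26585 · 0.357 = 0.28472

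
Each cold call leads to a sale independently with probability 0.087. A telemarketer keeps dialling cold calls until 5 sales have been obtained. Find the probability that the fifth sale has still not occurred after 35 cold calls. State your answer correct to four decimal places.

Needing more than 35 cold calls ⇔ fewer than 5 successes in the first 35. With X ~ Binomial(35, 0.087), P(Y > 35) = P(X ≤ 4).
  k=0: C(35,0)·0.087^0·0.913^35 = 0.041350
  k=1: C(35,1)·0.087^1·0.913^34 = 0.137909
  k=2: C(35,2)·0.087^2·0.913^33 = 0.223404
  k=3: C(35,3)·0.087^3·0.913^32 = 0.234171
  k=4: C(35,4)·0.087^4·0.913^31 = 0.178513
P(X ≤ 4) = 0.815348

0.8153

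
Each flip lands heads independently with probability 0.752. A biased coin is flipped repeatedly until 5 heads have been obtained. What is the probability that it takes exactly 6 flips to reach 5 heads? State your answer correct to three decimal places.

Y = trial on which the fifth success occurs; negative binomial, r=5, p=0.752.
P(Y=6) = C(5,4) · p^5 · (1−p)^1
= 5 · 0.24049 · 0.248 = 0.29820

0.298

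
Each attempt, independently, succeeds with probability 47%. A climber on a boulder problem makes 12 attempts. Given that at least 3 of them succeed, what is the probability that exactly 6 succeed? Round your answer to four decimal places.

X ~ Binomial(12, 0.47). Want P(X=6 | X≥3) = P(X=6) / P(X≥3).
P(X=6) = C(12,6)·0.47^6·0.53^6 = 0.220757
P(X≥3) = 1 − 0.000491 − 0.005228 − 0.025498 = 0.968783
Ratio = 0.220757 / 0.968783 = 0.227870

0.2279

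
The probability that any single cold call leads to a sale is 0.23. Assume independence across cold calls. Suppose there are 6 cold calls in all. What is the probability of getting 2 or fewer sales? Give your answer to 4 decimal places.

0.8609

X ~ Binomial(6, 0.23); P(X ≤ 2) = Σ C(6,k) p^k (1−p)^(6−k) over k:
  k=0: C(6,0)·0.23^0·0.77^6 = 0.208422
  k=1: C(6,1)·0.23^1·0.77^5 = 0.373536
  k=2: C(6,2)·0.23^2·0.77^4 = 0.278939
Total = 0.860898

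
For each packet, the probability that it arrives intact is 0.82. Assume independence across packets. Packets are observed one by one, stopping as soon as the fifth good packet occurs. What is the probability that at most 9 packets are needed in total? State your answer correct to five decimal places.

Finishing within 9 packets ⇔ at least 5 successes in the first 9. With X ~ Binomial(9, 0.82), P(Y ≤ 9) = 1 − P(X ≤ 4).
  k=0: C(9,0)·0.82^0·0.18^9 = 0.0000002
  k=1: C(9,1)·0.82^1·0.18^8 = 0.0000081
  k=2: C(9,2)·0.82^2·0.18^7 = 0.0001482
  k=3: C(9,3)·0.82^3·0.18^6 = 0.0015753
  k=4: C(9,4)·0.82^4·0.18^5 = 0.0107644
1 − 0.0124962 = 0.9875038

0.98750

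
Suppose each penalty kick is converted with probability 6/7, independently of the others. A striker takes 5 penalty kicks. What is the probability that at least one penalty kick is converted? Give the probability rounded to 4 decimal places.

0.9999

P(at least one) = 1 − P(none) = 1 − (1 − 0.857143)^5
= 1 − 0.000059 = 0.999941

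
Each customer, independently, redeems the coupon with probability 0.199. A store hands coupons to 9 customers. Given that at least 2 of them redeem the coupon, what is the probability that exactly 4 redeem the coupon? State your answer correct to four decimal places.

0.1162

X ~ Binomial(9, 0.199). Want P(X=4 | X≥2) = P(X=4) / P(X≥2).
P(X=4) = C(9,4)·0.199^4·0.801^5 = 0.065155
P(X≥2) = 1 − 0.135735 − 0.303498 = 0.560767
Ratio = 0.065155 / 0.560767 = 0.116188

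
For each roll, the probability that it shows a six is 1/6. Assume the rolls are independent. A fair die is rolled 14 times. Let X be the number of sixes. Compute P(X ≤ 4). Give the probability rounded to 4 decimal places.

X ~ Binomial(14, 0.166667); P(X ≤ 4) = Σ C(14,k) p^k (1−p)^(14−k) over k:
  k=0: C(14,0)·0.166667^0·0.833333^14 = 0.077887
  k=1: C(14,1)·0.166667^1·0.833333^13 = 0.218082
  k=2: C(14,2)·0.166667^2·0.833333^12 = 0.283507
  k=3: C(14,3)·0.166667^3·0.833333^11 = 0.226806
  k=4: C(14,4)·0.166667^4·0.833333^10 = 0.124743
Total = 0.931025

0.9310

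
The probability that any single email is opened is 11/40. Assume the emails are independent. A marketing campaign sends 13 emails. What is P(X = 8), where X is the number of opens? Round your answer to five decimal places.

X ~ Binomial(n=13, p=0.275).
P(X=8) = C(13,8) · p^8 · (1−p)^5
= 1287 · 3.2709e-05 · 0.2003 = 0.0084320

0.00843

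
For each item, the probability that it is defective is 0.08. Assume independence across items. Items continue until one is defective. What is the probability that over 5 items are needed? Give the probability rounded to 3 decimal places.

0.659

Y = number of items to the first success; geometric, p = 0.08.
P(Y > 5) = P(first 5 all fail) = (1−p)^5 = 0.65908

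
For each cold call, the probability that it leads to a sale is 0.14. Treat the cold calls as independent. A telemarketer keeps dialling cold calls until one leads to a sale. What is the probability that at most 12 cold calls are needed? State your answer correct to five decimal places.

0.83633

Y = number of cold calls to the first success; geometric, p = 0.14.
P(Y ≤ 12) = 1 − (1−p)^12 = 1 − 0.1636746 = 0.8363254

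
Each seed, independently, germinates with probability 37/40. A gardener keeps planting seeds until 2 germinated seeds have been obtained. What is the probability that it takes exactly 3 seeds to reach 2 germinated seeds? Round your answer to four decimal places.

0.1283

Y = trial on which the second success occurs; negative binomial, r=2, p=0.925.
P(Y=3) = C(2,1) · p^2 · (1−p)^1
= 2 · 0.85562 · 0.075 = 0.128344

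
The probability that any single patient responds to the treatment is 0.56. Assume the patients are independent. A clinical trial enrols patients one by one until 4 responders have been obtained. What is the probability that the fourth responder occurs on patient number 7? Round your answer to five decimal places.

0.16755

Y = trial on which the fourth success occurs; negative binomial, r=4, p=0.56.
P(Y=7) = C(6,3) · p^4 · (1−p)^3
= 20 · 0.098345 · 0.085184 = 0.1675483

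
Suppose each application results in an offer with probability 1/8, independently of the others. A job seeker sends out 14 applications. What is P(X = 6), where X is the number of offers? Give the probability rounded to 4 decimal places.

0.0039

X ~ Binomial(n=14, p=0.125).
P(X=6) = C(14,6) · p^6 · (1−p)^8
= 3003 · 3.8147e-06 · 0.34361 = 0.003936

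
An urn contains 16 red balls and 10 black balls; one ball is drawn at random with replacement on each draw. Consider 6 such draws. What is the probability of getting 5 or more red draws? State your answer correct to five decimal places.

0.25797

X ~ Binomial(6, 0.615385); P(X ≥ 5) = Σ C(6,k) p^k (1−p)^(6−k) over k:
  k=5: C(6,5)·0.615385^5·0.384615^1 = 0.2036625
  k=6: C(6,6)·0.615385^6·0.384615^0 = 0.0543100
Total = 0.2579725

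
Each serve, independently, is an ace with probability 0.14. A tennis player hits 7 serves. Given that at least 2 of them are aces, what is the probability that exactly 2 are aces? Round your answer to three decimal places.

0.758

X ~ Binomial(7, 0.14). Want P(X=2 | X≥2) = P(X=2) / P(X≥2).
P(X=2) = C(7,2)·0.14^2·0.86^5 = 0.19363
P(X≥2) = 1 − 0.34793 − 0.39648 = 0.25560
Ratio = 0.19363 / 0.25560 = 0.75755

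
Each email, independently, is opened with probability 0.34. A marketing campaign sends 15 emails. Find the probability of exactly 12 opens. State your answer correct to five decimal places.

0.00031

X ~ Binomial(n=15, p=0.34).
P(X=12) = C(15,12) · p^12 · (1−p)^3
= 455 · 2.3864e-06 · 0.2875 = 0.0003122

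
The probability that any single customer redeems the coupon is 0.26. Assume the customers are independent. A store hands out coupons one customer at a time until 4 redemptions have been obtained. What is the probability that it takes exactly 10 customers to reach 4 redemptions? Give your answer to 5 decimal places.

Y = trial on which the fourth success occurs; negative binomial, r=4, p=0.26.
P(Y=10) = C(9,3) · p^4 · (1−p)^6
= 84 · 0.0045698 · 0.16421 = 0.0630323

0.06303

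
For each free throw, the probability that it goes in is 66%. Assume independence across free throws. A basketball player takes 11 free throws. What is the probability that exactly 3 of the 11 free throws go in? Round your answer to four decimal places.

X ~ Binomial(n=11, p=0.66).
P(X=3) = C(11,3) · p^3 · (1−p)^8
= 165 · 0.2875 · 0.00017858 = 0.008471

0.0085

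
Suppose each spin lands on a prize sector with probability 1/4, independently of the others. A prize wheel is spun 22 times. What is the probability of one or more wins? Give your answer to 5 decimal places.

P(at least one) = 1 − P(none) = 1 − (1 − 0.25)^22
= 1 − 0.0017838 = 0.9982162

0.99822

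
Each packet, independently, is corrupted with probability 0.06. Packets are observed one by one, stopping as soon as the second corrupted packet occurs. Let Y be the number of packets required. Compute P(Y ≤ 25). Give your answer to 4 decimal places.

Finishing within 25 packets ⇔ at least 2 successes in the first 25. With X ~ Binomial(25, 0.06), P(Y ≤ 25) = 1 − P(X ≤ 1).
  k=0: C(25,0)·0.06^0·0.94^25 = 0.212910
  k=1: C(25,1)·0.06^1·0.94^24 = 0.339750
1 − 0.552660 = 0.447340

0.4473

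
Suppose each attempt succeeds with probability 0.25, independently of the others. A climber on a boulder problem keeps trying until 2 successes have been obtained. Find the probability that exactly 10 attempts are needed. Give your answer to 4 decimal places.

0.0563

Y = trial on which the second success occurs; negative binomial, r=2, p=0.25.
P(Y=10) = C(9,1) · p^2 · (1−p)^8
= 9 · 0.0625 · 0.10011 = 0.056314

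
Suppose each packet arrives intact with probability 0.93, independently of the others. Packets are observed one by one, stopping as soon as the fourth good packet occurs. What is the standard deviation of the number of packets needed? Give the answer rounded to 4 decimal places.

0.5690

Y = total packets until the fourth success; negative binomial with r=4, p=0.93.
SD(Y) = √[r(1−p)/p²] = √(0.323737) = 0.568979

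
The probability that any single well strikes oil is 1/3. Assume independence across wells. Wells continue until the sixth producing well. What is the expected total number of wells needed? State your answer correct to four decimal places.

Y = total wells until the sixth success; negative binomial with r=6, p=0.333333.
E[Y] = r / p = 6 / 0.333333 = 18.000000

18.0000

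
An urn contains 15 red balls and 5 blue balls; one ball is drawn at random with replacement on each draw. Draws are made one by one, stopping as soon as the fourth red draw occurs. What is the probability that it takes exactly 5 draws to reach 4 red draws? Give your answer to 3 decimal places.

0.316

Y = trial on which the fourth success occurs; negative binomial, r=4, p=0.75.
P(Y=5) = C(4,3) · p^4 · (1−p)^1
= 4 · 0.31641 · 0.25 = 0.31641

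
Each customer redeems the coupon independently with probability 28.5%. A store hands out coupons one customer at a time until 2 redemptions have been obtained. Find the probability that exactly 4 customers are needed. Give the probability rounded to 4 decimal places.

0.1246

Y = trial on which the second success occurs; negative binomial, r=2, p=0.285.
P(Y=4) = C(3,1) · p^2 · (1−p)^2
= 3 · 0.081225 · 0.51123 = 0.124573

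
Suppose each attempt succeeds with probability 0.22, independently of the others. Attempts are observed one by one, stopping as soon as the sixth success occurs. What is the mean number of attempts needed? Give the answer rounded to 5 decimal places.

27.27273

Y = total attempts until the sixth success; negative binomial with r=6, p=0.22.
E[Y] = r / p = 6 / 0.22 = 27.2727273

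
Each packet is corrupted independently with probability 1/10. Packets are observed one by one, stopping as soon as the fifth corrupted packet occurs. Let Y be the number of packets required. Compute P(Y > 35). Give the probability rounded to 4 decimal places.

0.7307

Needing more than 35 packets ⇔ fewer than 5 successes in the first 35. With X ~ Binomial(35, 0.10), P(Y > 35) = P(X ≤ 4).
  k=0: C(35,0)·0.10^0·0.90^35 = 0.025032
  k=1: C(35,1)·0.10^1·0.90^34 = 0.097345
  k=2: C(35,2)·0.10^2·0.90^33 = 0.183874
  k=3: C(35,3)·0.10^3·0.90^32 = 0.224735
  k=4: C(35,4)·0.10^4·0.90^31 = 0.199764
P(X ≤ 4) = 0.730749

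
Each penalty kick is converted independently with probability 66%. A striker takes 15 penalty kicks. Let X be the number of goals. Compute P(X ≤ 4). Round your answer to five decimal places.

0.00217

X ~ Binomial(15, 0.66); P(X ≤ 4) = Σ C(15,k) p^k (1−p)^(15−k) over k:
  k=0: C(15,0)·0.66^0·0.34^15 = 0.0000001
  k=1: C(15,1)·0.66^1·0.34^14 = 0.0000027
  k=2: C(15,2)·0.66^2·0.34^13 = 0.0000371
  k=3: C(15,3)·0.66^3·0.34^12 = 0.0003122
  k=4: C(15,4)·0.66^4·0.34^11 = 0.0018179
Total = 0.0021700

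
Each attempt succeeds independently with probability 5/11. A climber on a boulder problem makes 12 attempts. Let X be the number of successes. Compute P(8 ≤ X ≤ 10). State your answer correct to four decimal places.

0.1168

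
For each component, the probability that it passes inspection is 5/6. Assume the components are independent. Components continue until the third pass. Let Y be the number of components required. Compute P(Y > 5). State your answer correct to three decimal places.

0.035

Needing more than 5 components ⇔ fewer than 3 successes in the first 5. With X ~ Binomial(5, 0.833333), P(Y > 5) = P(X ≤ 2).
  k=0: C(5,0)·0.833333^0·0.166667^5 = 0.00013
  k=1: C(5,1)·0.833333^1·0.166667^4 = 0.00322
  k=2: C(5,2)·0.833333^2·0.166667^3 = 0.03215
P(X ≤ 2) = 0.03549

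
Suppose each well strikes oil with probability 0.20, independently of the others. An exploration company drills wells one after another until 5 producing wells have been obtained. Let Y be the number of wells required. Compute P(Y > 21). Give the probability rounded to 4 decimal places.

Needing more than 21 wells ⇔ fewer than 5 successes in the first 21. With X ~ Binomial(21, 0.20), P(Y > 21) = P(X ≤ 4).
  k=0: C(21,0)·0.20^0·0.80^21 = 0.009223
  k=1: C(21,1)·0.20^1·0.80^20 = 0.048423
  k=2: C(21,2)·0.20^2·0.80^19 = 0.121057
  k=3: C(21,3)·0.20^3·0.80^18 = 0.191673
  k=4: C(21,4)·0.20^4·0.80^17 = 0.215632
P(X ≤ 4) = 0.586008

0.5860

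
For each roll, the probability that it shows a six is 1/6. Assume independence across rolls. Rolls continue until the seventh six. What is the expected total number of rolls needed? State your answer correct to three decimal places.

Y = total rolls until the seventh success; negative binomial with r=7, p=0.166667.
E[Y] = r / p = 7 / 0.166667 = 42.00000

42.000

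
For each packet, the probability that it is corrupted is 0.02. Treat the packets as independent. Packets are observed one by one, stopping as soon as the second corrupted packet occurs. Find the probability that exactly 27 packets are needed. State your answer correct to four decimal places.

Y = trial on which the second success occurs; negative binomial, r=2, p=0.02.
P(Y=27) = C(26,1) · p^2 · (1−p)^25
= 26 · 0.0004 · 0.60346 = 0.006276

0.0063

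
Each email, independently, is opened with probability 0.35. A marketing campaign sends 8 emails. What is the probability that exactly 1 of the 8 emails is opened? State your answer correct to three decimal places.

X ~ Binomial(n=8, p=0.35).
P(X=1) = C(8,1) · p^1 · (1−p)^7
= 8 · 0.35 · 0.049022 = 0.13726

0.137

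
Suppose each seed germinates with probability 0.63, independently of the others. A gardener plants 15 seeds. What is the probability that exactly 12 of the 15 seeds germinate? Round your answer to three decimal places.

0.090

X ~ Binomial(n=15, p=0.63).
P(X=12) = C(15,12) · p^12 · (1−p)^3
= 455 · 0.0039092 · 0.050653 = 0.09010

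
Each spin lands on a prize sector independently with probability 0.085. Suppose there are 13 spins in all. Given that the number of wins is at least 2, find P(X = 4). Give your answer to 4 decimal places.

0.0551

X ~ Binomial(13, 0.085). Want P(X=4 | X≥2) = P(X=4) / P(X≥2).
P(X=4) = C(13,4)·0.085^4·0.915^9 = 0.016779
P(X≥2) = 1 − 0.315119 − 0.380553 = 0.304328
Ratio = 0.016779 / 0.304328 = 0.055135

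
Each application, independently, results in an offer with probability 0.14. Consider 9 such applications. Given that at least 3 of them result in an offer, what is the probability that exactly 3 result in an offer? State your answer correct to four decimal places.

0.7761

X ~ Binomial(9, 0.14). Want P(X=3 | X≥3) = P(X=3) / P(X≥3).
P(X=3) = C(9,3)·0.14^3·0.86^6 = 0.093251
P(X≥3) = 1 − 0.257327 − 0.377015 − 0.245498 = 0.120160
Ratio = 0.093251 / 0.120160 = 0.776057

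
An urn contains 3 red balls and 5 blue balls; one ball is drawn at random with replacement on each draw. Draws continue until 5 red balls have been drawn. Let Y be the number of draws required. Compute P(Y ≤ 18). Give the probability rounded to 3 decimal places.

0.865

Finishing within 18 draws ⇔ at least 5 successes in the first 18. With X ~ Binomial(18, 0.375), P(Y ≤ 18) = 1 − P(X ≤ 4).
  k=0: C(18,0)·0.375^0·0.625^18 = 0.00021
  k=1: C(18,1)·0.375^1·0.625^17 = 0.00229
  k=2: C(18,2)·0.375^2·0.625^16 = 0.01166
  k=3: C(18,3)·0.375^3·0.625^15 = 0.03732
  k=4: C(18,4)·0.375^4·0.625^14 = 0.08398
1 − 0.13546 = 0.86454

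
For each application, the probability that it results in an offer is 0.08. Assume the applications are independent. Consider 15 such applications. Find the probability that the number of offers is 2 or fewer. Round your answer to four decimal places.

X ~ Binomial(15, 0.08); P(X ≤ 2) = Σ C(15,k) p^k (1−p)^(15−k) over k:
  k=0: C(15,0)·0.08^0·0.92^15 = 0.286297
  k=1: C(15,1)·0.08^1·0.92^14 = 0.373431
  k=2: C(15,2)·0.08^2·0.92^13 = 0.227306
Total = 0.887035

0.8870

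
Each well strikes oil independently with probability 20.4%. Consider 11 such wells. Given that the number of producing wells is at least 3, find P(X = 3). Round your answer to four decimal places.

X ~ Binomial(11, 0.204). Want P(X=3 | X≥3) = P(X=3) / P(X≥3).
P(X=3) = C(11,3)·0.204^3·0.796^8 = 0.225777
P(X≥3) = 1 − 0.081291 − 0.229168 − 0.293657 = 0.395884
Ratio = 0.225777 / 0.395884 = 0.570310

0.5703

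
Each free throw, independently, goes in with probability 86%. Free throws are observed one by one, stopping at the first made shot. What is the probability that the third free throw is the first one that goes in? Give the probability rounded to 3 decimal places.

Geometric (trials to first success), p = 0.86.
P(Y = 3) = (1−p)^2 · p = 0.0196 · 0.86 = 0.01686

0.017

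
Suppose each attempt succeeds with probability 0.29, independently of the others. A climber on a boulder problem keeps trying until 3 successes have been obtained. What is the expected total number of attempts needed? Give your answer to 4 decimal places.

10.3448

Y = total attempts until the third success; negative binomial with r=3, p=0.29.
E[Y] = r / p = 3 / 0.29 = 10.344828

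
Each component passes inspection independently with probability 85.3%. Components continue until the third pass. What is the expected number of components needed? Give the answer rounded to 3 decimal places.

3.517

Y = total components until the third success; negative binomial with r=3, p=0.853.
E[Y] = r / p = 3 / 0.853 = 3.51700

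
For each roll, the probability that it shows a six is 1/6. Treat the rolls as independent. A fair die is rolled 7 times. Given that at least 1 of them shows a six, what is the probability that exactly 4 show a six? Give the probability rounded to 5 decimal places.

X ~ Binomial(7, 0.166667). Want P(X=4 | X≥1) = P(X=4) / P(X≥1).
P(X=4) = C(7,4)·0.166667^4·0.833333^3 = 0.0156286
P(X≥1) = 1 − 0.2790816 = 0.7209184
Ratio = 0.0156286 / 0.7209184 = 0.0216787

0.02168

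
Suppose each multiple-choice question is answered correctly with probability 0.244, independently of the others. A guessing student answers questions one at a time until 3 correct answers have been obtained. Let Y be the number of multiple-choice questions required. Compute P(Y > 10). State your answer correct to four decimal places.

0.5437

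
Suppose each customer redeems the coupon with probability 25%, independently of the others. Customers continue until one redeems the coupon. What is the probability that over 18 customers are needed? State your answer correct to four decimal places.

0.0056

Y = number of customers to the first success; geometric, p = 0.25.
P(Y > 18) = P(first 18 all fail) = (1−p)^18 = 0.005638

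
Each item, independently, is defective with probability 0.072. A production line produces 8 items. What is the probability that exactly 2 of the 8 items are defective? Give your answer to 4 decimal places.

X ~ Binomial(n=8, p=0.072).
P(X=2) = C(8,2) · p^2 · (1−p)^6
= 28 · 0.005184 · 0.63869 = 0.092707

0.0927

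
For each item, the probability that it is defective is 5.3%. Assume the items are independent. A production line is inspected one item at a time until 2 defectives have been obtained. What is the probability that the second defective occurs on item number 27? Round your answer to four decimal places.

0.0187

Y = trial on which the second success occurs; negative binomial, r=2, p=0.053.
P(Y=27) = C(26,1) · p^2 · (1−p)^25
= 26 · 0.002809 · 0.2563 = 0.018719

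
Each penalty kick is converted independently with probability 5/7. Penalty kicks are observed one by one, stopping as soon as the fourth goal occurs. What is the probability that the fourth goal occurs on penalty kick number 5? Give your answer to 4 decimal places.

Y = trial on which the fourth success occurs; negative binomial, r=4, p=0.714286.
P(Y=5) = C(4,3) · p^4 · (1−p)^1
= 4 · 0.26031 · 0.28571 = 0.297495

0.2975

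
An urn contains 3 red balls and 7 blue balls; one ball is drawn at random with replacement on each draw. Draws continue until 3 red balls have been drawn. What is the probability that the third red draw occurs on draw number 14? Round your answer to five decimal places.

Y = trial on which the third success occurs; negative binomial, r=3, p=0.30.
P(Y=14) = C(13,2) · p^3 · (1−p)^11
= 78 · 0.027 · 0.019773 = 0.0416425

0.04164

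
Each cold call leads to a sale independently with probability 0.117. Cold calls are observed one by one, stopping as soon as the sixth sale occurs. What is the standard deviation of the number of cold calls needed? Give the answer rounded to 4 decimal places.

Y = total cold calls until the sixth success; negative binomial with r=6, p=0.117.
SD(Y) = √[r(1−p)/p²] = √(387.026079) = 19.672978

19.6730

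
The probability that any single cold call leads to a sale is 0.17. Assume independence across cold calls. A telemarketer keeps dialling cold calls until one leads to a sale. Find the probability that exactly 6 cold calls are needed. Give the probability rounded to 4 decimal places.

Geometric (trials to first success), p = 0.17.
P(Y = 6) = (1−p)^5 · p = 0.3939 · 0.17 = 0.066964

0.0670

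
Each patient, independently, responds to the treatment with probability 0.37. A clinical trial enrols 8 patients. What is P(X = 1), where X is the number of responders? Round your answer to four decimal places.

0.1166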